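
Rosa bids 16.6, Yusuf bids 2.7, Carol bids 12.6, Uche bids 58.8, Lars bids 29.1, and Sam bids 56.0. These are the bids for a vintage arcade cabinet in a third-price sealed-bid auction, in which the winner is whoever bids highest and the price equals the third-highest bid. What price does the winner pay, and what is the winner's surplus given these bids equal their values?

Ordered from highest: Uche 58.8; Sam 56.0; Lars 29.1; Rosa 16.6; Carol 12.6; Yusuf 2.7.
Uche is the highest bidder, so Uche wins.
Under the third-price rule, the price is the third-highest bid: 29.1.
Surplus = 58.8 − 29.1 = 29.7.

The winner pays 29.1 for a surplus of 29.7.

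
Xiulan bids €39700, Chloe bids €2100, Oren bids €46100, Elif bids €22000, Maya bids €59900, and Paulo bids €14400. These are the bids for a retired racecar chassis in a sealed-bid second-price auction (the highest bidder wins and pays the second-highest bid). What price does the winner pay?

Price paid: €46100.

Bids in descending order: Maya €59900 > Oren €46100 > Xiulan €39700 > Elif €22000 > Paulo €14400 > Chloe €2100.
Maya is the highest bidder, so Maya wins.
Under the second-price rule, the price is the second-highest bid: €46100.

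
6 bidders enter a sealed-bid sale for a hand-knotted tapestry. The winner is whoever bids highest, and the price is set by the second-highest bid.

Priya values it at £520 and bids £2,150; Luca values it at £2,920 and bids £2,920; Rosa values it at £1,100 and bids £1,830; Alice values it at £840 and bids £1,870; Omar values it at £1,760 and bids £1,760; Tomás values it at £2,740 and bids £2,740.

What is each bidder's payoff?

Sorted high to low: Luca £2,920, then Tomás £2,740, then Priya £2,150, then Alice £1,870, then Rosa £1,830, then Omar £1,760.
Luca has the top bid and wins; the price is the second-highest bid, £2,740.
Luca's payoff = £2,920 − £2,740 = £180. All other bidders lose, so their payoff is 0.

Priya £0, Luca £180, Rosa £0, Alice £0, Omar £0, Tomás £0.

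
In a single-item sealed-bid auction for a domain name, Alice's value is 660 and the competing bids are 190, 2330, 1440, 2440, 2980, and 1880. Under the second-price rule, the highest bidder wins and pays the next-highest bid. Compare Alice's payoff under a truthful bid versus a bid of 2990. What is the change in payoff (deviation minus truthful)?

The highest competing bid is 2980.
Bidding truthfully at 660: the top bid is 2980 (a rival), so Alice loses. Payoff = 0.
Bidding 2990: Alice has the top bid, wins, and pays the second-highest bid 2980. Payoff = 660 − 2980 = -2320.
Change = -2320 − 0 = -2320.

Change in payoff: -2320.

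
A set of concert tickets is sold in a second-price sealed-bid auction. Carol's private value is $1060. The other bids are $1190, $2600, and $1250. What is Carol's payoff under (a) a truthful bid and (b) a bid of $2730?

The highest competing bid is $2600.
Bidding truthfully at $1060: the top bid is $2600 (a rival), so Carol loses. Payoff = $0.
Bidding $2730: Carol has the top bid, wins, and pays the second-highest bid $2600. Payoff = $1060 − $2600 = -$1540.

Truthful: $0; alternative: -$1540.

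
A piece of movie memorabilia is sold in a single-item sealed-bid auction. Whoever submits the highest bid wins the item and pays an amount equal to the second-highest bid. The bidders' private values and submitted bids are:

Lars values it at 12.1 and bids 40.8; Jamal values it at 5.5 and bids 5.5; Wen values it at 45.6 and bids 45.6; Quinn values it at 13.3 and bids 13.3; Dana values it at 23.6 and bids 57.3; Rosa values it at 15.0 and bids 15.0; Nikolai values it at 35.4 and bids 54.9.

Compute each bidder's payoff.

Payoffs: Lars 0.0, Jamal 0.0, Wen 0.0, Quinn 0.0, Dana -31.3, Rosa 0.0, Nikolai 0.0.

Sorted high to low: Dana 57.3, then Nikolai 54.9, then Wen 45.6, then Lars 40.8, then Rosa 15.0, then Quinn 13.3, then Jamal 5.5.
Dana has the top bid and wins; the price is the second-highest bid, 54.9.
Dana's payoff = 23.6 − 54.9 = -31.3. All other bidders lose, so their payoff is 0.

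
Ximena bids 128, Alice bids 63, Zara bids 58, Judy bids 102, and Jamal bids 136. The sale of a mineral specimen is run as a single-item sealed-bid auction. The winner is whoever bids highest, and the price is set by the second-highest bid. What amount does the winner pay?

The winner pays 128.

Ranking the bids: Jamal 136; Ximena 128; Judy 102; Alice 63; Zara 58.
Jamal has the highest bid, so Jamal wins.
The second-highest bid is 128, so that is what Jamal pays.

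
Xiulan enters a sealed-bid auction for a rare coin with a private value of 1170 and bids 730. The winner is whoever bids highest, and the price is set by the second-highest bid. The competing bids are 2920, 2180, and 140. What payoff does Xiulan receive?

Payoff = 0.

Highest competing bid: 2920.
Xiulan's bid 730 is not the highest, so Xiulan loses, pays nothing, and earns zero payoff.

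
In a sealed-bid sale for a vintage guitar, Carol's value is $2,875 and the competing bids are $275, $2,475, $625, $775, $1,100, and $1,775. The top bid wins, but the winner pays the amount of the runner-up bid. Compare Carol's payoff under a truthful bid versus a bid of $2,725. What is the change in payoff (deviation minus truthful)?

The highest competing bid is $2,475.
Bidding truthfully at $2,875: Carol has the top bid, wins, and pays the second-highest bid $2,475. Payoff = $2,875 − $2,475 = $400.
Bidding $2,725: Carol has the top bid, wins, and pays the second-highest bid $2,475. Payoff = $2,875 − $2,475 = $400.
Change = $400 − $400 = $0.
The bid only affects whether you win, not the price — here both bids land on the same side of the top rival bid, so the deviation is payoff-neutral.

$0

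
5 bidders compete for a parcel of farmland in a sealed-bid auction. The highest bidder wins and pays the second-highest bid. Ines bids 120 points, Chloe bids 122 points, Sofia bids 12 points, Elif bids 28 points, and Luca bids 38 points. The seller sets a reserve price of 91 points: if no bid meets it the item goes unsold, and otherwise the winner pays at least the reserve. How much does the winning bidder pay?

The winner pays 120 points.

Ranking the bids: Chloe 122 points, then Ines 120 points, then Luca 38 points, then Elif 28 points, then Sofia 12 points.
Chloe has the highest bid, so Chloe wins.
The second-highest bid is 120 points, which exceeds the reserve, so that sets the price.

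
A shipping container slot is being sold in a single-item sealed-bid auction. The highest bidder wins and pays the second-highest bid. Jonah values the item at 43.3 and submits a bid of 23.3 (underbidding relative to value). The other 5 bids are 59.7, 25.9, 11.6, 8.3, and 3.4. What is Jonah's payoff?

Highest competing bid: 59.7.
Jonah's bid 23.3 is not the highest, so Jonah loses, pays nothing, and earns zero payoff.

0.0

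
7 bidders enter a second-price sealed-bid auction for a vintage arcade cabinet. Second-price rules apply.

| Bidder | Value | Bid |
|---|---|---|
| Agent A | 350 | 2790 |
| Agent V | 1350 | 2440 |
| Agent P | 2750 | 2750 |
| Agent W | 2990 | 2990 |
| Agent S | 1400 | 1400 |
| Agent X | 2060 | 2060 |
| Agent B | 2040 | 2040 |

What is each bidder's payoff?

Ranking the bids: Agent W 2990 > Agent A 2790 > Agent P 2750 > Agent V 2440 > Agent X 2060 > Agent B 2040 > Agent S 1400.
Agent W has the top bid and wins; the price is the second-highest bid, 2790.
Agent W's payoff = 2990 − 2790 = 200. All other bidders lose, so their payoff is 0.

Payoffs: Agent A 0, Agent V 0, Agent P 0, Agent W 200, Agent S 0, Agent X 0, Agent B 0.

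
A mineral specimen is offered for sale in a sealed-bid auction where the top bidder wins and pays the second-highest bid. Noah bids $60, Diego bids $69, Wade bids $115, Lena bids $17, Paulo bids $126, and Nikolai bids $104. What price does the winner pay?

$115

Sorted high to low: Paulo $126; Wade $115; Nikolai $104; Diego $69; Noah $60; Lena $17.
Paulo is the highest bidder, so Paulo wins.
Under the second-price rule, the price is the second-highest bid: $115.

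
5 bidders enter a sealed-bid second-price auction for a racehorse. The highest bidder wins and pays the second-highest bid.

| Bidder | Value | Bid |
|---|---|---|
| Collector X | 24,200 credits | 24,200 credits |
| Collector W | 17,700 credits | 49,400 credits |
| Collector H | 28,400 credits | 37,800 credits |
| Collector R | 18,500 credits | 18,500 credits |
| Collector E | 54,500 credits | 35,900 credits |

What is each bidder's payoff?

Sorted high to low: Collector W 49,400 credits > Collector H 37,800 credits > Collector E 35,900 credits > Collector X 24,200 credits > Collector R 18,500 credits.
Collector W has the top bid and wins; the price is the second-highest bid, 37,800 credits.
Collector W's payoff = 17,700 credits − 37,800 credits = -20,100 credits. All other bidders lose, so their payoff is 0.

Payoffs: Collector X 0 credits, Collector W -20,100 credits, Collector H 0 credits, Collector R 0 credits, Collector E 0 credits.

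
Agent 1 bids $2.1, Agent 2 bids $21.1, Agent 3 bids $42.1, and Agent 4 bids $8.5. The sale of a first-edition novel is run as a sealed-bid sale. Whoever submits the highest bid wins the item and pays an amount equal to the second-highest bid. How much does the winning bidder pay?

Bids in descending order: Agent 3 $42.1 > Agent 2 $21.1 > Agent 4 $8.5 > Agent 1 $2.1.
Agent 3 has the highest bid, so Agent 3 wins.
The second-highest bid is $21.1, so that is what Agent 3 pays.

$21.1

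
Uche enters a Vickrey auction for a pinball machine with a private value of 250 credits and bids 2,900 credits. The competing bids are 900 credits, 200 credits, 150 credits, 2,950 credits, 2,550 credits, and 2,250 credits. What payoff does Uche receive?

Highest competing bid: 2,950 credits.
Uche's bid 2,900 credits is not the highest, so Uche loses, pays nothing, and earns zero payoff.

0 credits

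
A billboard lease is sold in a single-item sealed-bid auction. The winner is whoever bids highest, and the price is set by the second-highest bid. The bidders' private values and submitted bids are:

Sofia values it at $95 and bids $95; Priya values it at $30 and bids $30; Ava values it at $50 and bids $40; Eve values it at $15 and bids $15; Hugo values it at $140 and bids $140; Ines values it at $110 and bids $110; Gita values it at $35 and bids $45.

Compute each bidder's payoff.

Sofia $0, Priya $0, Ava $0, Eve $0, Hugo $30, Ines $0, Gita $0.

Bids in descending order: Hugo $140 > Ines $110 > Sofia $95 > Gita $45 > Ava $40 > Priya $30 > Eve $15.
Hugo has the top bid and wins; the price is the second-highest bid, $110.
Hugo's payoff = $140 − $110 = $30. All other bidders lose, so their payoff is 0.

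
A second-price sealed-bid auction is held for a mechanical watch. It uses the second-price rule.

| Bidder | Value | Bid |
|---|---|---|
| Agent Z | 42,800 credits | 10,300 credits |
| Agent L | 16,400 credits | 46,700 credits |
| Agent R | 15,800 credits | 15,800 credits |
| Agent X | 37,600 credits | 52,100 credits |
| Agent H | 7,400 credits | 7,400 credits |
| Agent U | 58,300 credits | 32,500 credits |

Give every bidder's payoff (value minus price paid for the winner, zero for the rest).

Sorted high to low: Agent X 52,100 credits; Agent L 46,700 credits; Agent U 32,500 credits; Agent R 15,800 credits; Agent Z 10,300 credits; Agent H 7,400 credits.
Agent X has the top bid and wins; the price is the second-highest bid, 46,700 credits.
Agent X's payoff = 37,600 credits − 46,700 credits = -9,100 credits. All other bidders lose, so their payoff is 0.

Payoffs: Agent Z 0 credits, Agent L 0 credits, Agent R 0 credits, Agent X -9,100 credits, Agent H 0 credits, Agent U 0 credits.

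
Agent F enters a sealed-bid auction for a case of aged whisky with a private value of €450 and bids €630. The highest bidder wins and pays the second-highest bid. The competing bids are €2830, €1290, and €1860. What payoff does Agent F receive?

Agent F's payoff: €0.

Highest competing bid: €2830.
Agent F's bid €630 is not the highest, so Agent F loses, pays nothing, and earns zero payoff.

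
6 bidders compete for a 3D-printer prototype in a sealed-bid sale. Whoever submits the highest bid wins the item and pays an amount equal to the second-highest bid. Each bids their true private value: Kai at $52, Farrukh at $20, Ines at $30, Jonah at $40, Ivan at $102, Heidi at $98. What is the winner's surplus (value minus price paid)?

Surplus = $4.

Sorted high to low: Ivan $102 > Heidi $98 > Kai $52 > Jonah $40 > Ines $30 > Farrukh $20.
Ivan wins with the top bid and pays the second-highest, $98.
Surplus = $102 − $98 = $4.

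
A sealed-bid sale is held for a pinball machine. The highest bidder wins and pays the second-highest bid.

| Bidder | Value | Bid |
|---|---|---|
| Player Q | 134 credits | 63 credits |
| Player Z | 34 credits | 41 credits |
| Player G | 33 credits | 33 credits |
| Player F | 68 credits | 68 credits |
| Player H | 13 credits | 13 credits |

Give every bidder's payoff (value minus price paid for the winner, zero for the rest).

Ordered from highest: Player F 68 credits, then Player Q 63 credits, then Player Z 41 credits, then Player G 33 credits, then Player H 13 credits.
Player F has the top bid and wins; the price is the second-highest bid, 63 credits.
Player F's payoff = 68 credits − 63 credits = 5 credits. All other bidders lose, so their payoff is 0.

Payoffs: Player Q 0 credits, Player Z 0 credits, Player G 0 credits, Player F 5 credits, Player H 0 credits.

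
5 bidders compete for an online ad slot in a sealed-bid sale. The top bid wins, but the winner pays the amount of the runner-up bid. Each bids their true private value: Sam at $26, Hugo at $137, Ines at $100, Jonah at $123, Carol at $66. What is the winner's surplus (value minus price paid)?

Ranking the bids: Hugo $137, then Jonah $123, then Ines $100, then Carol $66, then Sam $26.
Hugo wins with the top bid and pays the second-highest, $123.
Surplus = $137 − $123 = $14.

Winner's surplus: $14.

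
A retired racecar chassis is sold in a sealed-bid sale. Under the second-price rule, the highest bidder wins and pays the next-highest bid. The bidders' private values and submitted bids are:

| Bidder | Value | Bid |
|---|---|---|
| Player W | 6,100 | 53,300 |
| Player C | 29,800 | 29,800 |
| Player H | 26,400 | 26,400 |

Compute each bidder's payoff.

Sorted high to low: Player W 53,300; Player C 29,800; Player H 26,400.
Player W has the top bid and wins; the price is the second-highest bid, 29,800.
Player W's payoff = 6,100 − 29,800 = -23,700. All other bidders lose, so their payoff is 0.

Player W -23,700, Player C 0, Player H 0.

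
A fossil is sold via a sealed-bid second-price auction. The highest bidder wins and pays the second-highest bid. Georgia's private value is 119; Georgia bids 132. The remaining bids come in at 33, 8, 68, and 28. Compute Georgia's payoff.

Highest competing bid: 68.
Georgia's bid 132 is the highest overall, so Georgia wins and pays the second-highest bid, 68.
Payoff = value − price = 119 − 68 = 51.

Georgia's payoff: 51.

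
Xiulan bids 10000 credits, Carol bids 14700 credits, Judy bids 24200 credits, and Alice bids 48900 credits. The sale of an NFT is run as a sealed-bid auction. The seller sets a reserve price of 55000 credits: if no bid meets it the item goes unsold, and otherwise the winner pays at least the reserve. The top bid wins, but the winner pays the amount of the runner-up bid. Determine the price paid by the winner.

Sorted high to low: Alice 48900 credits; Judy 24200 credits; Carol 14700 credits; Xiulan 10000 credits.
The top bid 48900 credits is below the reserve 55000 credits, so the item goes unsold and nothing is paid.

unsold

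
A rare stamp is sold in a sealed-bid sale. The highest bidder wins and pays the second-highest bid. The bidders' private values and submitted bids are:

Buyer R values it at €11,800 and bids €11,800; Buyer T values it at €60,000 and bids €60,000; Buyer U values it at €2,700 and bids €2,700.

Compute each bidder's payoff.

Ordered from highest: Buyer T €60,000; Buyer R €11,800; Buyer U €2,700.
Buyer T has the top bid and wins; the price is the second-highest bid, €11,800.
Buyer T's payoff = €60,000 − €11,800 = €48,200. All other bidders lose, so their payoff is 0.

Payoffs: Buyer R €0, Buyer T €48,200, Buyer U €0.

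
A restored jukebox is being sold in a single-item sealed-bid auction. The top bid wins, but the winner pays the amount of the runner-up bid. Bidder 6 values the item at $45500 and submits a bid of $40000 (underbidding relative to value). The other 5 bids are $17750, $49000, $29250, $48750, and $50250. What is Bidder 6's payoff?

The bidder's payoff: $0.

Highest competing bid: $50250.
Bidder 6's bid $40000 is not the highest, so Bidder 6 loses, pays nothing, and earns zero payoff.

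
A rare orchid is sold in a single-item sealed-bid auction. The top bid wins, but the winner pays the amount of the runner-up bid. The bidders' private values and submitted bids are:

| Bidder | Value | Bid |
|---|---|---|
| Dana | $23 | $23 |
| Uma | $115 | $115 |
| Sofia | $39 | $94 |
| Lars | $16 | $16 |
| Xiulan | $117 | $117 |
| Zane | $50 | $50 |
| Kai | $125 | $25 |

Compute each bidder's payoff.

Dana $0, Uma $0, Sofia $0, Lars $0, Xiulan $2, Zane $0, Kai $0.

Ordered from highest: Xiulan $117; Uma $115; Sofia $94; Zane $50; Kai $25; Dana $23; Lars $16.
Xiulan has the top bid and wins; the price is the second-highest bid, $115.
Xiulan's payoff = $117 − $115 = $2. All other bidders lose, so their payoff is 0.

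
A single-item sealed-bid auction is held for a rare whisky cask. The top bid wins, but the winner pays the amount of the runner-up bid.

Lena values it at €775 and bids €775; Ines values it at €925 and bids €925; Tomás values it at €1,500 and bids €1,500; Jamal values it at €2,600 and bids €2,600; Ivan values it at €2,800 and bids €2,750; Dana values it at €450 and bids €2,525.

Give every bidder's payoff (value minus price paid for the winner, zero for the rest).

Lena €0, Ines €0, Tomás €0, Jamal €0, Ivan €200, Dana €0.

Ordered from highest: Ivan €2,750; Jamal €2,600; Dana €2,525; Tomás €1,500; Ines €925; Lena €775.
Ivan has the top bid and wins; the price is the second-highest bid, €2,600.
Ivan's payoff = €2,800 − €2,600 = €200. All other bidders lose, so their payoff is 0.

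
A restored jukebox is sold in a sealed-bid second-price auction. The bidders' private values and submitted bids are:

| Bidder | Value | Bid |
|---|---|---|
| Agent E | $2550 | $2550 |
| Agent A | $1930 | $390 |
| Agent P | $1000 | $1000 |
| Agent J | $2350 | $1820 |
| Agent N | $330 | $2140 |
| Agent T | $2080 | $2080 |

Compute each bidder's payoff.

Sorted high to low: Agent E $2550; Agent N $2140; Agent T $2080; Agent J $1820; Agent P $1000; Agent A $390.
Agent E has the top bid and wins; the price is the second-highest bid, $2140.
Agent E's payoff = $2550 − $2140 = $410. All other bidders lose, so their payoff is 0.

Payoffs: Agent E $410, Agent A $0, Agent P $0, Agent J $0, Agent N $0, Agent T $0.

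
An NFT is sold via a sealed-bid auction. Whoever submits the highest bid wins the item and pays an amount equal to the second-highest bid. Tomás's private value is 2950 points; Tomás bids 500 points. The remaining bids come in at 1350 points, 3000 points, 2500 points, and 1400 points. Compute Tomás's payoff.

Payoff = 0 points.

Highest competing bid: 3000 points.
Tomás's bid 500 points is not the highest, so Tomás loses, pays nothing, and earns zero payoff.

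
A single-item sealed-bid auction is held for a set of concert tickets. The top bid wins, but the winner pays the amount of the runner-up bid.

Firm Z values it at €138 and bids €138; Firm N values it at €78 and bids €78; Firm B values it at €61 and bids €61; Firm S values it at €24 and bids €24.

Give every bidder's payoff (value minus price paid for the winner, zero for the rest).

Payoffs: Firm Z €60, Firm N €0, Firm B €0, Firm S €0.

Sorted high to low: Firm Z €138 > Firm N €78 > Firm B €61 > Firm S €24.
Firm Z has the top bid and wins; the price is the second-highest bid, €78.
Firm Z's payoff = €138 − €78 = €60. All other bidders lose, so their payoff is 0.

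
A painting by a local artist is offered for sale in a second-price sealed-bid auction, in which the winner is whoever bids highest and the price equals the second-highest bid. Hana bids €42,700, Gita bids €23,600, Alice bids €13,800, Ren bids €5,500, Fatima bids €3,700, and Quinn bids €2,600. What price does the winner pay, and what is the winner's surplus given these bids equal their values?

Ordered from highest: Hana €42,700; Gita €23,600; Alice €13,800; Ren €5,500; Fatima €3,700; Quinn €2,600.
Hana is the highest bidder, so Hana wins.
Under the second-price rule, the price is the second-highest bid: €23,600.
Surplus = €42,700 − €23,600 = €19,100.

The winner pays €23,600 for a surplus of €19,100.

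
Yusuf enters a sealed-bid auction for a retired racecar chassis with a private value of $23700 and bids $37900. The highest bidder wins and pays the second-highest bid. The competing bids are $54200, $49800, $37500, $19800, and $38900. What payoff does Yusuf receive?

$0

Highest competing bid: $54200.
Yusuf's bid $37900 is not the highest, so Yusuf loses, pays nothing, and earns zero payoff.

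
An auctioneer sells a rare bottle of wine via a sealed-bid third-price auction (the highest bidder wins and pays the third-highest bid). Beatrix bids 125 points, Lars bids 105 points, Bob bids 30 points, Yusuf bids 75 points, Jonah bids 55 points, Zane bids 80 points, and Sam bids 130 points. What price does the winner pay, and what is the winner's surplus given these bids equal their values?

Ordered from highest: Sam 130 points, then Beatrix 125 points, then Lars 105 points, then Zane 80 points, then Yusuf 75 points, then Jonah 55 points, then Bob 30 points.
Sam is the highest bidder, so Sam wins.
Under the third-price rule, the price is the third-highest bid: 105 points.
Surplus = 130 points − 105 points = 25 points.

The winner pays 105 points for a surplus of 25 points.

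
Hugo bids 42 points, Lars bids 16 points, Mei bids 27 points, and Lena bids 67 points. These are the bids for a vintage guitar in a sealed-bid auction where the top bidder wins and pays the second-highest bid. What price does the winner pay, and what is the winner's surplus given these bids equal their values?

Price 42 points; surplus 25 points.

Sorted high to low: Lena 67 points, then Hugo 42 points, then Mei 27 points, then Lars 16 points.
Lena is the highest bidder, so Lena wins.
Under the second-price rule, the price is the second-highest bid: 42 points.
Surplus = 67 points − 42 points = 25 points.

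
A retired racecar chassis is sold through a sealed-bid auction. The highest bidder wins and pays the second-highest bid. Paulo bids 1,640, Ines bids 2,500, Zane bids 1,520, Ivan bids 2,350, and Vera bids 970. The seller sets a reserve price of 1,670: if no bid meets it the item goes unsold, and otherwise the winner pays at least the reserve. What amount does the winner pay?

Price paid: 2,350.

Ordered from highest: Ines 2,500 > Ivan 2,350 > Paulo 1,640 > Zane 1,520 > Vera 970.
Ines has the highest bid, so Ines wins.
The second-highest bid is 2,350, which exceeds the reserve, so that sets the price.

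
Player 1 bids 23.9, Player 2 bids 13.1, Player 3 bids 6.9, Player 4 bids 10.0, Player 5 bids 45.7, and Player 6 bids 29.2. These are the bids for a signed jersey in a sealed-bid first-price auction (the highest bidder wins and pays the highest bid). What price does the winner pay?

Price paid: 45.7.

Sorted high to low: Player 5 45.7 > Player 6 29.2 > Player 1 23.9 > Player 2 13.1 > Player 4 10.0 > Player 3 6.9.
Player 5 is the highest bidder, so Player 5 wins.
Under the first-price rule, the price is the highest bid: 45.7.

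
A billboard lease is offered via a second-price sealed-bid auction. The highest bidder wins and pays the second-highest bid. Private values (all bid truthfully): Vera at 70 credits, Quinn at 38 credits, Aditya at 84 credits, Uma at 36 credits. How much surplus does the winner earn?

Winner's surplus: 14 credits.

Sorted high to low: Aditya 84 credits > Vera 70 credits > Quinn 38 credits > Uma 36 credits.
Aditya wins with the top bid and pays the second-highest, 70 credits.
Surplus = 84 credits − 70 credits = 14 credits.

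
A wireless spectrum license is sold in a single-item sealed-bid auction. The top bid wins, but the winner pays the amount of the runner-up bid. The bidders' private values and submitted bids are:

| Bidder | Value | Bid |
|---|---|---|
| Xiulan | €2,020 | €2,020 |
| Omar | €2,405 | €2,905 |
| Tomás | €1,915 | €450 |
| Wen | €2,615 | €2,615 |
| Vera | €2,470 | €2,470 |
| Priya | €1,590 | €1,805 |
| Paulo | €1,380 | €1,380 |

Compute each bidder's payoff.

Ordered from highest: Omar €2,905 > Wen €2,615 > Vera €2,470 > Xiulan €2,020 > Priya €1,805 > Paulo €1,380 > Tomás €450.
Omar has the top bid and wins; the price is the second-highest bid, €2,615.
Omar's payoff = €2,405 − €2,615 = -€210. All other bidders lose, so their payoff is 0.

Xiulan €0, Omar -€210, Tomás €0, Wen €0, Vera €0, Priya €0, Paulo €0.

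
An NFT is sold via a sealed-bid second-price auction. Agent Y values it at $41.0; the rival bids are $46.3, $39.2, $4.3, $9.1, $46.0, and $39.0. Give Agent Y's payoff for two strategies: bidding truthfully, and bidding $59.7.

The highest competing bid is $46.3.
Bidding truthfully at $41.0: the top bid is $46.3 (a rival), so Agent Y loses. Payoff = $0.0.
Bidding $59.7: Agent Y has the top bid, wins, and pays the second-highest bid $46.3. Payoff = $41.0 − $46.3 = -$5.3.

(a) $0.0  (b) -$5.3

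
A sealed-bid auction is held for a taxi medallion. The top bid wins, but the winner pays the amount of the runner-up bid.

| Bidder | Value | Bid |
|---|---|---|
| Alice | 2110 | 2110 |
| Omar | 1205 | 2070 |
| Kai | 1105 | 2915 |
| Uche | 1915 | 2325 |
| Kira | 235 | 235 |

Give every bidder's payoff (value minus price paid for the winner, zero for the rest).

Alice 0, Omar 0, Kai -1220, Uche 0, Kira 0.

Ordered from highest: Kai 2915 > Uche 2325 > Alice 2110 > Omar 2070 > Kira 235.
Kai has the top bid and wins; the price is the second-highest bid, 2325.
Kai's payoff = 1105 − 2325 = -1220. All other bidders lose, so their payoff is 0.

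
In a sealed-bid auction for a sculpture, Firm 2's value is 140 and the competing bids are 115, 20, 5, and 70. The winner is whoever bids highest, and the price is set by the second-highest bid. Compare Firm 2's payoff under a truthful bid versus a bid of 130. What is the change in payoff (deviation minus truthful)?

The highest competing bid is 115.
Bidding truthfully at 140: Firm 2 has the top bid, wins, and pays the second-highest bid 115. Payoff = 140 − 115 = 25.
Bidding 130: Firm 2 has the top bid, wins, and pays the second-highest bid 115. Payoff = 140 − 115 = 25.
Change = 25 − 25 = 0.

Change in payoff: 0.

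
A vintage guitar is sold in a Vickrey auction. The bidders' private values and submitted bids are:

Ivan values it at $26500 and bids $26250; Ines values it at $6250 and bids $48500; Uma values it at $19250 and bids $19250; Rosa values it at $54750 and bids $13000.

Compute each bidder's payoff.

Ivan $0, Ines -$20000, Uma $0, Rosa $0.

Bids in descending order: Ines $48500 > Ivan $26250 > Uma $19250 > Rosa $13000.
Ines has the top bid and wins; the price is the second-highest bid, $26250.
Ines's payoff = $6250 − $26250 = -$20000. All other bidders lose, so their payoff is 0.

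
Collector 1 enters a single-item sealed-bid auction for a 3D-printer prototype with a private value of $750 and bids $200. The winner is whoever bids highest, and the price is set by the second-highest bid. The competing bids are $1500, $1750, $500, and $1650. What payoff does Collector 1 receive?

Highest competing bid: $1750.
Collector 1's bid $200 is not the highest, so Collector 1 loses, pays nothing, and earns zero payoff.

The bidder's payoff: $0.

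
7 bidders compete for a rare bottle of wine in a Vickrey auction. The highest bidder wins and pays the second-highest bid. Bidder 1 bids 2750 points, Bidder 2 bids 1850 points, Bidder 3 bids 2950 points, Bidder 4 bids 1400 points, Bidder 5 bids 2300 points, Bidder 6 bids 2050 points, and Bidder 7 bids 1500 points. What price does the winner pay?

2750 points

Bids in descending order: Bidder 3 2950 points > Bidder 1 2750 points > Bidder 5 2300 points > Bidder 6 2050 points > Bidder 2 1850 points > Bidder 7 1500 points > Bidder 4 1400 points.
Bidder 3 has the highest bid, so Bidder 3 wins.
The second-highest bid is 2750 points, so that is what Bidder 3 pays.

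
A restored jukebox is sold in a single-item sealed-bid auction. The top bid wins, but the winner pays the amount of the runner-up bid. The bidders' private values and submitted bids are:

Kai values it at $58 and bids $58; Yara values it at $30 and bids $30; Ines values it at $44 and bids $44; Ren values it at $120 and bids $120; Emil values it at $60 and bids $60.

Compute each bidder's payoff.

Payoffs: Kai $0, Yara $0, Ines $0, Ren $60, Emil $0.

Bids in descending order: Ren $120 > Emil $60 > Kai $58 > Ines $44 > Yara $30.
Ren has the top bid and wins; the price is the second-highest bid, $60.
Ren's payoff = $120 − $60 = $60. All other bidders lose, so their payoff is 0.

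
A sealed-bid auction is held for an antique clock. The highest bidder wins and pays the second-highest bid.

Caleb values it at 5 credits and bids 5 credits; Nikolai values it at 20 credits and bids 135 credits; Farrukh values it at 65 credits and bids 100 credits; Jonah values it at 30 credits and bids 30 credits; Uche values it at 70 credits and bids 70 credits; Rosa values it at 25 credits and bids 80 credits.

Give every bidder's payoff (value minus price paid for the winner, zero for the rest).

Payoffs: Caleb 0 credits, Nikolai -80 credits, Farrukh 0 credits, Jonah 0 credits, Uche 0 credits, Rosa 0 credits.

Bids in descending order: Nikolai 135 credits, then Farrukh 100 credits, then Rosa 80 credits, then Uche 70 credits, then Jonah 30 credits, then Caleb 5 credits.
Nikolai has the top bid and wins; the price is the second-highest bid, 100 credits.
Nikolai's payoff = 20 credits − 100 credits = -80 credits. All other bidders lose, so their payoff is 0.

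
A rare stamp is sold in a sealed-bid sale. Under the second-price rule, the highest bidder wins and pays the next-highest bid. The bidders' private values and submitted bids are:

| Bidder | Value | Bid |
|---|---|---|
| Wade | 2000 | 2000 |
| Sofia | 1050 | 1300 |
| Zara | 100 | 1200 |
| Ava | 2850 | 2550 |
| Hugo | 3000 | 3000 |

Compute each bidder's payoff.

Wade 0, Sofia 0, Zara 0, Ava 0, Hugo 450.

Ranking the bids: Hugo 3000, then Ava 2550, then Wade 2000, then Sofia 1300, then Zara 1200.
Hugo has the top bid and wins; the price is the second-highest bid, 2550.
Hugo's payoff = 3000 − 2550 = 450. All other bidders lose, so their payoff is 0.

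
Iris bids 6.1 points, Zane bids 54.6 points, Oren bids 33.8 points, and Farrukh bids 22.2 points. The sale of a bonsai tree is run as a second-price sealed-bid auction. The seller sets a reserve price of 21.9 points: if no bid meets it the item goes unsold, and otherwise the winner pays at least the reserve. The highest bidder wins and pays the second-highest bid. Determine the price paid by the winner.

Price paid: 33.8 points.

Ordered from highest: Zane 54.6 points; Oren 33.8 points; Farrukh 22.2 points; Iris 6.1 points.
Zane has the highest bid, so Zane wins.
The second-highest bid is 33.8 points, which exceeds the reserve, so that sets the price.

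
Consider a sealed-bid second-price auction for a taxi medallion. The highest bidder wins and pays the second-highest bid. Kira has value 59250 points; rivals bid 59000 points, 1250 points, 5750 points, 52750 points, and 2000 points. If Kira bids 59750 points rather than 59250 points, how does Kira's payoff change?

The highest competing bid is 59000 points.
Bidding truthfully at 59250 points: Kira has the top bid, wins, and pays the second-highest bid 59000 points. Payoff = 59250 points − 59000 points = 250 points.
Bidding 59750 points: Kira has the top bid, wins, and pays the second-highest bid 59000 points. Payoff = 59250 points − 59000 points = 250 points.
Change = 250 points − 250 points = 0 points.

Payoff change: 0 points.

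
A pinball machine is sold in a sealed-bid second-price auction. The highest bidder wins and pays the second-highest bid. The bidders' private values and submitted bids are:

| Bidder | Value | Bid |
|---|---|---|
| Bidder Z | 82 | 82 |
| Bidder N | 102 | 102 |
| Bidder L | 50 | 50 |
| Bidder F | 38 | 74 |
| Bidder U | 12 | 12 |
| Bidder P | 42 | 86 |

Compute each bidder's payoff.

Payoffs: Bidder Z 0, Bidder N 16, Bidder L 0, Bidder F 0, Bidder U 0, Bidder P 0.

Bids in descending order: Bidder N 102, then Bidder P 86, then Bidder Z 82, then Bidder F 74, then Bidder L 50, then Bidder U 12.
Bidder N has the top bid and wins; the price is the second-highest bid, 86.
Bidder N's payoff = 102 − 86 = 16. All other bidders lose, so their payoff is 0.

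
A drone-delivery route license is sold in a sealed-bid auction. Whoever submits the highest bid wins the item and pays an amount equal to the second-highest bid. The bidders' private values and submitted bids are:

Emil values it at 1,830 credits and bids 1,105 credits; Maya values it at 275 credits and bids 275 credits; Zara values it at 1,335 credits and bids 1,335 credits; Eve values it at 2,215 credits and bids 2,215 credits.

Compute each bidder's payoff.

Bids in descending order: Eve 2,215 credits > Zara 1,335 credits > Emil 1,105 credits > Maya 275 credits.
Eve has the top bid and wins; the price is the second-highest bid, 1,335 credits.
Eve's payoff = 2,215 credits − 1,335 credits = 880 credits. All other bidders lose, so their payoff is 0.

Emil 0 credits, Maya 0 credits, Zara 0 credits, Eve 880 credits.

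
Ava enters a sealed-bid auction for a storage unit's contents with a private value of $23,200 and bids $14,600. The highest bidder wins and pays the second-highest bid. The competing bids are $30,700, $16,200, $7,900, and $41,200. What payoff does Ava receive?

Payoff = $0.

Highest competing bid: $41,200.
Ava's bid $14,600 is not the highest, so Ava loses, pays nothing, and earns zero payoff.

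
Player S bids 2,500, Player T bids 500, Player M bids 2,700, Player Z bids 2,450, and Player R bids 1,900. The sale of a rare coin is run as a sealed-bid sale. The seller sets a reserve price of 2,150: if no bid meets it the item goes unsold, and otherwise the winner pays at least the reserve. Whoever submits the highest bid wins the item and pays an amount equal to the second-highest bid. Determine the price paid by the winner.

The winner pays 2,500.

Bids in descending order: Player M 2,700 > Player S 2,500 > Player Z 2,450 > Player R 1,900 > Player T 500.
Player M has the highest bid, so Player M wins.
The second-highest bid is 2,500, which exceeds the reserve, so that sets the price.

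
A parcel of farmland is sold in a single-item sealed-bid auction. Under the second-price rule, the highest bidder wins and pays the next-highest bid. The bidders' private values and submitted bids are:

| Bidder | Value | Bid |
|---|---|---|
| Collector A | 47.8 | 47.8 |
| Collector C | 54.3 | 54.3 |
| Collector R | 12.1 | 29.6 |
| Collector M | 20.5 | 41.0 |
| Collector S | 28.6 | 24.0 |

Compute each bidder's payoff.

Sorted high to low: Collector C 54.3, then Collector A 47.8, then Collector M 41.0, then Collector R 29.6, then Collector S 24.0.
Collector C has the top bid and wins; the price is the second-highest bid, 47.8.
Collector C's payoff = 54.3 − 47.8 = 6.5. All other bidders lose, so their payoff is 0.

Payoffs: Collector A 0.0, Collector C 6.5, Collector R 0.0, Collector M 0.0, Collector S 0.0.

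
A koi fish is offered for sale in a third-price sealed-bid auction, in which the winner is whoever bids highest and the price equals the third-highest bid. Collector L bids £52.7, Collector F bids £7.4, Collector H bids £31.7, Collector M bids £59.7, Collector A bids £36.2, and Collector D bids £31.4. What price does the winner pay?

The winner pays £36.2.

Ordered from highest: Collector M £59.7 > Collector L £52.7 > Collector A £36.2 > Collector H £31.7 > Collector D £31.4 > Collector F £7.4.
Collector M is the highest bidder, so Collector M wins.
Under the third-price rule, the price is the third-highest bid: £36.2.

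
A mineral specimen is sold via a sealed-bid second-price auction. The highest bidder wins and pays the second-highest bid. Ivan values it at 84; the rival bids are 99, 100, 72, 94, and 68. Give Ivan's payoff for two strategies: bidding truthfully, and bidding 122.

The highest competing bid is 100.
Bidding truthfully at 84: the top bid is 100 (a rival), so Ivan loses. Payoff = 0.
Bidding 122: Ivan has the top bid, wins, and pays the second-highest bid 100. Payoff = 84 − 100 = -16.

(a) 0  (b) -16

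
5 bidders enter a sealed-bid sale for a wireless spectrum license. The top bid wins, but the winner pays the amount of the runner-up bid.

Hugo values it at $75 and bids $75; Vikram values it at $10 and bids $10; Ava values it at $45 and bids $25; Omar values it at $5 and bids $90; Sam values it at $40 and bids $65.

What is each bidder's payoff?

Hugo $0, Vikram $0, Ava $0, Omar -$70, Sam $0.

Ranking the bids: Omar $90, then Hugo $75, then Sam $65, then Ava $25, then Vikram $10.
Omar has the top bid and wins; the price is the second-highest bid, $75.
Omar's payoff = $5 − $75 = -$70. All other bidders lose, so their payoff is 0.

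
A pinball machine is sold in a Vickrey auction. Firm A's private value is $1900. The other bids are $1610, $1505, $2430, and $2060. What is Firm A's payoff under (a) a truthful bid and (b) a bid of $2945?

(a) $0  (b) -$530

The highest competing bid is $2430.
Bidding truthfully at $1900: the top bid is $2430 (a rival), so Firm A loses. Payoff = $0.
Bidding $2945: Firm A has the top bid, wins, and pays the second-highest bid $2430. Payoff = $1900 − $2430 = -$530.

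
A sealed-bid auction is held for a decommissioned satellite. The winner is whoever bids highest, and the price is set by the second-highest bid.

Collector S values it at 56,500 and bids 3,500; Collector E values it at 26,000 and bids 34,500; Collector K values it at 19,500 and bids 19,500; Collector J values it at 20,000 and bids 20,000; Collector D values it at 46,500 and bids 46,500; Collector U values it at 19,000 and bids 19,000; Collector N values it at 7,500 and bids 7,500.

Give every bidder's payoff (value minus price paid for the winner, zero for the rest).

Collector S 0, Collector E 0, Collector K 0, Collector J 0, Collector D 12,000, Collector U 0, Collector N 0.

Ordered from highest: Collector D 46,500 > Collector E 34,500 > Collector J 20,000 > Collector K 19,500 > Collector U 19,000 > Collector N 7,500 > Collector S 3,500.
Collector D has the top bid and wins; the price is the second-highest bid, 34,500.
Collector D's payoff = 46,500 − 34,500 = 12,000. All other bidders lose, so their payoff is 0.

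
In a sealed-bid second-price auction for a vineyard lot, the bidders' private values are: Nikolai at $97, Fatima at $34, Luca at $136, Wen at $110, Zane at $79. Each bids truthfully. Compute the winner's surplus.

$26

Sorted high to low: Luca $136; Wen $110; Nikolai $97; Zane $79; Fatima $34.
Luca wins with the top bid and pays the second-highest, $110.
Surplus = $136 − $110 = $26.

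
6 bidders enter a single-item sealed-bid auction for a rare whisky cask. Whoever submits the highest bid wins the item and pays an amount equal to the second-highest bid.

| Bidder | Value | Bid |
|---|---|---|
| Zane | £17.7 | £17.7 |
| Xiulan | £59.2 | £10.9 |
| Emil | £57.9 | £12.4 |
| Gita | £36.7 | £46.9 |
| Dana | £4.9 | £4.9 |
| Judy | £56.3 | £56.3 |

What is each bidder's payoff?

Ordered from highest: Judy £56.3 > Gita £46.9 > Zane £17.7 > Emil £12.4 > Xiulan £10.9 > Dana £4.9.
Judy has the top bid and wins; the price is the second-highest bid, £46.9.
Judy's payoff = £56.3 − £46.9 = £9.4. All other bidders lose, so their payoff is 0.

Zane £0.0, Xiulan £0.0, Emil £0.0, Gita £0.0, Dana £0.0, Judy £9.4.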